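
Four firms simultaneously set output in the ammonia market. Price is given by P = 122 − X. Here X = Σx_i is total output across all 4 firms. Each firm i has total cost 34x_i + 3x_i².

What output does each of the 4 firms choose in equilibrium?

8

A representative firm's profit is π_i = x_i(122 − X) − 34x_i − 3x_i², with X = x_i + Σ_{j≠i} x_j.
First-order condition: 88 − 8x_i − Σ_{j≠i} x_j = 0.
In a symmetric equilibrium every firm chooses the same x, so Σ_{j≠i} x_j = 3x. The condition becomes 88 − 11x = 0, giving x = 88/11 = 8.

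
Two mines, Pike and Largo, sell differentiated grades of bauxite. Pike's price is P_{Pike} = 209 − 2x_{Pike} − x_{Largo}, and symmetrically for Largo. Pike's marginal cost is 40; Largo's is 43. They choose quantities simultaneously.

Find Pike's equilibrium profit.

Mine Pike's profit: π = x_{Pike}(209 − 2x_{Pike} − x_{Largo}) − 40x_{Pike}.
∂π/∂x_{Pike} = 169 − 4x_{Pike} − x_{Largo} = 0 ⇒ x_{Pike} = 42.25 − 0.25x_{Largo}.
Similarly x_{Largo} = 41.5 − 0.25x_{Pike}.
Substituting the second reaction function into the first: x_{Pike} = 42.25 − 0.25(41.5 − 0.25x_{Pike}), which gives 0.9375x_{Pike} = 31.875 ⇒ x_{Pike} = 34.
Then x_{Largo} = 41.5 − 0.25·34 = 33.
P_{Pike} = 209 − 2·34 − 33 = 108.
Profit = (108 − 40)·34 = 2312.

2312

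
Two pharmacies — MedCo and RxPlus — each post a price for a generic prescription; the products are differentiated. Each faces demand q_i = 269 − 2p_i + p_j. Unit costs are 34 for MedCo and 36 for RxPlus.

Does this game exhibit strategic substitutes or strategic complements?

MedCo's profit: π = (p_{MedCo} − 34)(269 − 2p_{MedCo} + p_{RxPlus}).
∂π/∂p_{MedCo} = 337 − 4p_{MedCo} + p_{RxPlus} = 0 ⇒ p_{MedCo} = 84.25 + 0.25p_{RxPlus}.
The best-response slope dp_{MedCo}/dp_{RxPlus} = 0.25 > 0: the reaction function is upward-sloping, so the choices are strategic complements.

strategic complements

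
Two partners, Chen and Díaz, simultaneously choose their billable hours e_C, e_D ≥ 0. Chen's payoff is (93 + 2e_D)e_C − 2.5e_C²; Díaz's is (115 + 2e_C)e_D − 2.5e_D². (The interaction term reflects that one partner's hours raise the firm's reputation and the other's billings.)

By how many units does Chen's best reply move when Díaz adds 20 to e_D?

Expanding Chen's payoff: 93e_C + 2e_De_C − 2.5e_C².
∂π/∂e_C = 93 + 2e_D − 5e_C = 0, so e_C = 18.6 + 0.4e_D.
The reaction-function slope is 0.4, so a 20-unit rise in e_D moves e_C by 0.4 × 20 = 8. Chen's best response rises — the actions are strategic complements.

8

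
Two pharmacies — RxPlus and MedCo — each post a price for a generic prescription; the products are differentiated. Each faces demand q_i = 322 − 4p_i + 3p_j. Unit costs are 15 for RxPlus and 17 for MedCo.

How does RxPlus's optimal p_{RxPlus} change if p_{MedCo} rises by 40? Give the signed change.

15

RxPlus's profit: π = (p_{RxPlus} − 15)(322 − 4p_{RxPlus} + 3p_{MedCo}).
∂π/∂p_{RxPlus} = 382 − 8p_{RxPlus} + 3p_{MedCo} = 0 ⇒ p_{RxPlus} = 47.75 + 0.375p_{MedCo}.
The reaction-function slope is 0.375, so a 40-unit rise in p_{MedCo} moves p_{RxPlus} by 0.375 × 40 = 15. RxPlus's best response rises — the actions are strategic complements.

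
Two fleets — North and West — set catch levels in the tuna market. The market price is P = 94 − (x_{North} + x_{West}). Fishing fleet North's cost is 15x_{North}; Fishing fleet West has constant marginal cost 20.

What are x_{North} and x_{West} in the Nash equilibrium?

Fishing fleet North's profit: π = x_{North}(94 − (x_{North} + x_{West})) − 15x_{North}.
∂π/∂x_{North} = 79 − 2x_{North} − x_{West} = 0, so x_{North} = 39.5 − 0.5x_{West}.
By the same steps for West: x_{West} = 37 − 0.5x_{North}.
Plugging x_{West} into North's best response: x_{North} = 39.5 − 0.5(37 − 0.5x_{North}) ⇒ 0.75x_{North} = 21, so x_{North} = 28.
Then x_{West} = 37 − 0.5·28 = 23.

28, 23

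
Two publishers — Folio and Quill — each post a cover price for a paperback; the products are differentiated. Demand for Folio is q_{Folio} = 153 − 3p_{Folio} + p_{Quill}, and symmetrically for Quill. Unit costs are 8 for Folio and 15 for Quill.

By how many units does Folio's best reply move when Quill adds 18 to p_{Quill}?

3

Folio's profit: π = (p_{Folio} − 8)(153 − 3p_{Folio} + p_{Quill}).
∂π/∂p_{Folio} = 177 − 6p_{Folio} + p_{Quill} = 0 ⇒ p_{Folio} = 29.5 + (1/6)p_{Quill}.
The reaction-function slope is 1/6, so an 18-unit rise in p_{Quill} moves p_{Folio} by 1/6 × 18 = 3. Folio's best response rises — the actions are strategic complements.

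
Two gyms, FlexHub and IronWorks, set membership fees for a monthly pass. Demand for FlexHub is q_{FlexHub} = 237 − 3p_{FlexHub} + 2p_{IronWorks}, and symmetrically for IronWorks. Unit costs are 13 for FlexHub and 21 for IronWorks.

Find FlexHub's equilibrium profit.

9918.75

FlexHub's profit: π = (p_{FlexHub} − 13)(237 − 3p_{FlexHub} + 2p_{IronWorks}).
∂π/∂p_{FlexHub} = 276 − 6p_{FlexHub} + 2p_{IronWorks} = 0 ⇒ p_{FlexHub} = 46 + (1/3)p_{IronWorks}.
Similarly p_{IronWorks} = 50 + (1/3)p_{FlexHub}.
Solving the two reaction functions simultaneously: (1 − (1/3)(1/3))p_{FlexHub} = 46 + (1/3)·50, so (8/9)p_{FlexHub} = 188/3 and p_{FlexHub} = 70.5.
Then p_{IronWorks} = 50 + (1/3)·70.5 = 73.5.
q_{FlexHub} = 237 − 3·70.5 + 2·73.5 = 172.5.
Profit = (70.5 − 13)·172.5 = 9918.75.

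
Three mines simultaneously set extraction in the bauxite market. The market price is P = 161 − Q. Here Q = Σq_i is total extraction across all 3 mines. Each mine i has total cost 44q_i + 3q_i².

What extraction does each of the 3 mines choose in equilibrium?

11.7

A representative mine's profit is π_i = q_i(161 − Q) − 44q_i − 3q_i², with Q = q_i + Σ_{j≠i} q_j.
First-order condition: 117 − 8q_i − Σ_{j≠i} q_j = 0.
With identical mines, set every q_j = q: then 117 − 8q − 2q = 0, i.e. q = 117/10 = 11.7.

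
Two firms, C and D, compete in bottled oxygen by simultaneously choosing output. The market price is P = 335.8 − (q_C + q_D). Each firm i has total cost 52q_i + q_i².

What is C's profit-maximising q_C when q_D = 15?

67.2

Firm C's profit: π = q_C(335.8 − (q_C + q_D)) − 52q_C − q_C².
∂π/∂q_C = 283.8 − 4q_C − q_D = 0, so q_C = 70.95 − 0.25q_D.
At q_D = 15: q_C = 70.95 − 0.25·15 = 67.2.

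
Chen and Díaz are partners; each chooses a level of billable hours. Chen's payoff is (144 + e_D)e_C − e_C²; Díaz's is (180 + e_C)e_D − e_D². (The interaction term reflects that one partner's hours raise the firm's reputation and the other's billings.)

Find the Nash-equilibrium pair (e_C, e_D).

156, 168

Expanding Chen's payoff: 144e_C + e_De_C − e_C².
∂π/∂e_C = 144 + e_D − 2e_C = 0, so e_C = 72 + 0.5e_D.
Likewise for Díaz: e_D = 90 + 0.5e_C.
Plugging e_D into Chen's best response: e_C = 72 + 0.5(90 + 0.5e_C) ⇒ 0.75e_C = 117, so e_C = 156.
Then e_D = 90 + 0.5·156 = 168.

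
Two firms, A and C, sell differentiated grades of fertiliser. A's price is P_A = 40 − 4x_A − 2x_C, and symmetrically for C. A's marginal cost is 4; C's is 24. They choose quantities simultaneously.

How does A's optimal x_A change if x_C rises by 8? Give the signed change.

-2

Firm A's profit: π = x_A(40 − 4x_A − 2x_C) − 4x_A.
∂π/∂x_A = 36 − 8x_A − 2x_C = 0 ⇒ x_A = 4.5 − 0.25x_C.
The reaction-function slope is −0.25, so an 8-unit rise in x_C moves x_A by −0.25 × 8 = −2. A's best response falls — the actions are strategic substitutes.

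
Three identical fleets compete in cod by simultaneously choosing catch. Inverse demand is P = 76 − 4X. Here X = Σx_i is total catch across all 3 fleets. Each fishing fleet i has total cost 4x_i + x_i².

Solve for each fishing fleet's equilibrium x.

4

A representative fishing fleet's profit is π_i = x_i(76 − 4X) − 4x_i − x_i², with X = x_i + Σ_{j≠i} x_j.
First-order condition: 72 − 10x_i − 4Σ_{j≠i} x_j = 0.
With identical fishing fleets, set every x_j = x: then 72 − 10x − 8x = 0, i.e. x = 72/18 = 4.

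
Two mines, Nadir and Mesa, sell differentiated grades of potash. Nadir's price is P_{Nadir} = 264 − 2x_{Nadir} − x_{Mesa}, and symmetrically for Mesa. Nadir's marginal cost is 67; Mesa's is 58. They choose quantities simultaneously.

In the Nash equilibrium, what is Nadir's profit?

Mine Nadir's profit: π = x_{Nadir}(264 − 2x_{Nadir} − x_{Mesa}) − 67x_{Nadir}.
∂π/∂x_{Nadir} = 197 − 4x_{Nadir} − x_{Mesa} = 0 ⇒ x_{Nadir} = 49.25 − 0.25x_{Mesa}.
Similarly x_{Mesa} = 51.5 − 0.25x_{Nadir}.
Solving the two reaction functions simultaneously: (1 − (−0.25)(−0.25))x_{Nadir} = 49.25 − 0.25·51.5, so 0.9375x_{Nadir} = 36.375 and x_{Nadir} = 38.8.
Then x_{Mesa} = 51.5 − 0.25·38.8 = 41.8.
P_{Nadir} = 264 − 2·38.8 − 41.8 = 144.6.
Profit = (144.6 − 67)·38.8 = 3010.88.

3010.88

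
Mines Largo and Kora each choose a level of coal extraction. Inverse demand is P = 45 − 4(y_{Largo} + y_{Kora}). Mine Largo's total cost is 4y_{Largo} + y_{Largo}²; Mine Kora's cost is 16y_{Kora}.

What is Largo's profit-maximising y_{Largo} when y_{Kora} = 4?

2.5

Mine Largo's profit: π = y_{Largo}(45 − 4(y_{Largo} + y_{Kora})) − 4y_{Largo} − y_{Largo}².
∂π/∂y_{Largo} = 41 − 10y_{Largo} − 4y_{Kora} = 0, so y_{Largo} = 4.1 − 0.4y_{Kora}.
At y_{Kora} = 4: y_{Largo} = 4.1 − 0.4·4 = 2.5.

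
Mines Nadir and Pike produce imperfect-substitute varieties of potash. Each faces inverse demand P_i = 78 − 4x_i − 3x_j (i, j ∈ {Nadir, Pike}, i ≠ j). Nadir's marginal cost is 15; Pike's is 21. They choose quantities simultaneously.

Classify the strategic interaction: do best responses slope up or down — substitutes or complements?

Mine Nadir's profit: π = x_{Nadir}(78 − 4x_{Nadir} − 3x_{Pike}) − 15x_{Nadir}.
∂π/∂x_{Nadir} = 63 − 8x_{Nadir} − 3x_{Pike} = 0 ⇒ x_{Nadir} = 7.875 − 0.375x_{Pike}.
The best-response slope dx_{Nadir}/dx_{Pike} = −0.375 < 0: the reaction function is downward-sloping, so the choices are strategic substitutes.

strategic substitutes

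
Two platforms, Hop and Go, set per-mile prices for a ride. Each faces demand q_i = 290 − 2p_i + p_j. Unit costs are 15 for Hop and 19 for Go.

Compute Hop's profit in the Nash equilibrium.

Hop's profit: π = (p_{Hop} − 15)(290 − 2p_{Hop} + p_{Go}).
∂π/∂p_{Hop} = 320 − 4p_{Hop} + p_{Go} = 0 ⇒ p_{Hop} = 80 + 0.25p_{Go}.
Similarly p_{Go} = 82 + 0.25p_{Hop}.
Substituting the second reaction function into the first: p_{Hop} = 80 + 0.25(82 + 0.25p_{Hop}), which gives 0.9375p_{Hop} = 100.5 ⇒ p_{Hop} = 107.2.
Then p_{Go} = 82 + 0.25·107.2 = 108.8.
q_{Hop} = 290 − 2·107.2 + 108.8 = 184.4.
Profit = (107.2 − 15)·184.4 = 17001.68.

17001.68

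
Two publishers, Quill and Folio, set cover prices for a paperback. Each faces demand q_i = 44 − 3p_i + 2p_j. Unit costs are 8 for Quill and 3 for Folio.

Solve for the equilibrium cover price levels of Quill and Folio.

Quill's profit: π = (p_{Quill} − 8)(44 − 3p_{Quill} + 2p_{Folio}).
∂π/∂p_{Quill} = 68 − 6p_{Quill} + 2p_{Folio} = 0 ⇒ p_{Quill} = 34/3 + (1/3)p_{Folio}.
Similarly p_{Folio} = 53/6 + (1/3)p_{Quill}.
Substituting the second reaction function into the first: p_{Quill} = 34/3 + (1/3)(53/6 + (1/3)p_{Quill}), which gives (8/9)p_{Quill} = 257/18 ⇒ p_{Quill} = 16.0625.
Then p_{Folio} = 53/6 + (1/3)·16.0625 = 14.1875.

16.0625, 14.1875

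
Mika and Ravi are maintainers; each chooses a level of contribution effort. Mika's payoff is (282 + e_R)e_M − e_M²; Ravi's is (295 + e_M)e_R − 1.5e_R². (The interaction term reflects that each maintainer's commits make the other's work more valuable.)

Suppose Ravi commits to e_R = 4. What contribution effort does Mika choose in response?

143

Expanding Mika's payoff: 282e_M + e_Re_M − e_M².
∂π/∂e_M = 282 + e_R − 2e_M = 0, so e_M = 141 + 0.5e_R.
At e_R = 4: e_M = 141 + 0.5·4 = 143.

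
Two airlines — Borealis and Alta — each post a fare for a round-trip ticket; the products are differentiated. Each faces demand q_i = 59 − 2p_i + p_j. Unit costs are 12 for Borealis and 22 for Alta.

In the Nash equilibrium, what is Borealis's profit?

Borealis's profit: π = (p_{Borealis} − 12)(59 − 2p_{Borealis} + p_{Alta}).
∂π/∂p_{Borealis} = 83 − 4p_{Borealis} + p_{Alta} = 0 ⇒ p_{Borealis} = 20.75 + 0.25p_{Alta}.
Similarly p_{Alta} = 25.75 + 0.25p_{Borealis}.
Substituting the second reaction function into the first: p_{Borealis} = 20.75 + 0.25(25.75 + 0.25p_{Borealis}), which gives 0.9375p_{Borealis} = 27.1875 ⇒ p_{Borealis} = 29.
Then p_{Alta} = 25.75 + 0.25·29 = 33.
q_{Borealis} = 59 − 2·29 + 33 = 34.
Profit = (29 − 12)·34 = 578.

578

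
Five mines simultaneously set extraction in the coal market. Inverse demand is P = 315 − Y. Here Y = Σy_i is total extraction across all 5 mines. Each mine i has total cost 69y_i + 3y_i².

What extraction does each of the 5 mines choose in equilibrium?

20.5

A representative mine's profit is π_i = y_i(315 − Y) − 69y_i − 3y_i², with Y = y_i + Σ_{j≠i} y_j.
First-order condition: 246 − 8y_i − Σ_{j≠i} y_j = 0.
In a symmetric equilibrium every mine chooses the same y, so Σ_{j≠i} y_j = 4y. The condition becomes 246 − 12y = 0, giving y = 246/12 = 20.5.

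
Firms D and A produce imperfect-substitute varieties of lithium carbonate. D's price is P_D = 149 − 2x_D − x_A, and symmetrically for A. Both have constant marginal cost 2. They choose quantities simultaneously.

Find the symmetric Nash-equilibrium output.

Firm D's profit: π = x_D(149 − 2x_D − x_A) − 2x_D.
∂π/∂x_D = 147 − 4x_D − x_A = 0 ⇒ x_D = 36.75 − 0.25x_A.
Setting x_D = x_A in the reaction function: x_D = 36.75 − 0.25x_D, so x_D = 36.75 / 1.25 = 29.4.

29.4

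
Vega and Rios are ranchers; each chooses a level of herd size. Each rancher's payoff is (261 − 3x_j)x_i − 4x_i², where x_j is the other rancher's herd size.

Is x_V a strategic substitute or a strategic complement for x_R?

strategic substitutes

Vega's payoff is (261 − 3x_R)x_V − 4x_V².
∂π/∂x_V = 261 − 3x_R − 8x_V = 0, so x_V = 32.625 − 0.375x_R.
The best-response slope dx_V/dx_R = −0.375 < 0: the reaction function is downward-sloping, so the choices are strategic substitutes.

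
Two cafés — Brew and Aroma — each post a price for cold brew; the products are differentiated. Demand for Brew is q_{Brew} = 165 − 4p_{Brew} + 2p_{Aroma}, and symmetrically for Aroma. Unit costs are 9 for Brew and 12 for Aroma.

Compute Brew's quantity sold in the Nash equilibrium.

Brew's profit: π = (p_{Brew} − 9)(165 − 4p_{Brew} + 2p_{Aroma}).
∂π/∂p_{Brew} = 201 − 8p_{Brew} + 2p_{Aroma} = 0 ⇒ p_{Brew} = 25.125 + 0.25p_{Aroma}.
Similarly p_{Aroma} = 26.625 + 0.25p_{Brew}.
Plugging p_{Aroma} into Brew's best response: p_{Brew} = 25.125 + 0.25(26.625 + 0.25p_{Brew}) ⇒ 0.9375p_{Brew} = 1017/32, so p_{Brew} = 33.9.
Then p_{Aroma} = 26.625 + 0.25·33.9 = 35.1.
q_{Brew} = 165 − 4·33.9 + 2·35.1 = 99.6.

99.6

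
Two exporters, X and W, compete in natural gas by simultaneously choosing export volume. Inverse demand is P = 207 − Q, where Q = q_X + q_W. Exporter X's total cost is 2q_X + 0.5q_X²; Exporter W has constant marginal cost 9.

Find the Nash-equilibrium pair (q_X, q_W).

42.4, 77.8

Exporter X's profit: π = q_X(207 − (q_X + q_W)) − 2q_X − 0.5q_X².
∂π/∂q_X = 205 − 3q_X − q_W = 0, so q_X = 205/3 − (1/3)q_W.
For W: ∂π/∂q_W = 198 − 2q_W − q_X = 0 ⇒ q_W = 99 − 0.5q_X.
Substituting the second reaction function into the first: q_X = 205/3 − (1/3)(99 − 0.5q_X), which gives (5/6)q_X = 106/3 ⇒ q_X = 42.4.
Then q_W = 99 − 0.5·42.4 = 77.8.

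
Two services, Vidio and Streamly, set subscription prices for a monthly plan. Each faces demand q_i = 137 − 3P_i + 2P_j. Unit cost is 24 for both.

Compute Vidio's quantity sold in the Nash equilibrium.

Vidio's profit: π = (P_{Vidio} − 24)(137 − 3P_{Vidio} + 2P_{Streamly}).
∂π/∂P_{Vidio} = 209 − 6P_{Vidio} + 2P_{Streamly} = 0 ⇒ P_{Vidio} = 209/6 + (1/3)P_{Streamly}.
By symmetry P_{Streamly} = P_{Vidio}; substituting into the reaction function, (2/3)P_{Vidio} = 209/6 and P_{Vidio} = 52.25.
q_{Vidio} = 137 − 3·52.25 + 2·52.25 = 84.75.

84.75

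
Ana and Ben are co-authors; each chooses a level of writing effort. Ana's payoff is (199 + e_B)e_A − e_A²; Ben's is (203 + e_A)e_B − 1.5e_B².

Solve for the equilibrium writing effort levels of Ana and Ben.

Expanding Ana's payoff: 199e_A + e_Be_A − e_A².
∂π/∂e_A = 199 + e_B − 2e_A = 0, so e_A = 99.5 + 0.5e_B.
Likewise for Ben: e_B = 203/3 + (1/3)e_A.
Plugging e_B into Ana's best response: e_A = 99.5 + 0.5(203/3 + (1/3)e_A) ⇒ (5/6)e_A = 400/3, so e_A = 160.
Then e_B = 203/3 + (1/3)·160 = 121.

160, 121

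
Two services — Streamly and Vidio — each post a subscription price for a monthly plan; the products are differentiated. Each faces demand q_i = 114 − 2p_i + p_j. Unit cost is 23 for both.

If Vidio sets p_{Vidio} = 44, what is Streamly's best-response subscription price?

51

Streamly's profit: π = (p_{Streamly} − 23)(114 − 2p_{Streamly} + p_{Vidio}).
∂π/∂p_{Streamly} = 160 − 4p_{Streamly} + p_{Vidio} = 0 ⇒ p_{Streamly} = 40 + 0.25p_{Vidio}.
At p_{Vidio} = 44: p_{Streamly} = 40 + 0.25·44 = 51.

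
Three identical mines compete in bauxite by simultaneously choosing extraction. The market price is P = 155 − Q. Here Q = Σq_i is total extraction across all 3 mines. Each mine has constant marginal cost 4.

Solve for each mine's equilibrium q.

A representative mine's profit is π_i = q_i(155 − Q) − 4q_i, with Q = q_i + Σ_{j≠i} q_j.
First-order condition: 151 − 2q_i − Σ_{j≠i} q_j = 0.
In a symmetric equilibrium every mine chooses the same q, so Σ_{j≠i} q_j = 2q. The condition becomes 151 − 4q = 0, giving q = 151/4 = 37.75.

37.75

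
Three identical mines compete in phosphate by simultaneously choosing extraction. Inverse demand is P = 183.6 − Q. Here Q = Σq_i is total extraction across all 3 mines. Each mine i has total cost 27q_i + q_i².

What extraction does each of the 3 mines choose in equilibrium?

26.1

A representative mine's profit is π_i = q_i(183.6 − Q) − 27q_i − q_i², with Q = q_i + Σ_{j≠i} q_j.
First-order condition: 156.6 − 4q_i − Σ_{j≠i} q_j = 0.
Imposing symmetry (q_j = q for all j) turns Σ_{j≠i} q_j into 2q, so 156.6 = 6q and q = 26.1.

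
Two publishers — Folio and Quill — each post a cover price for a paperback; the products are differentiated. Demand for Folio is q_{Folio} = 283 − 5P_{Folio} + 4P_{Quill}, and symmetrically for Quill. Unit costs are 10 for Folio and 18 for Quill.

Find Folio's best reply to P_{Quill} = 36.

Folio's profit: π = (P_{Folio} − 10)(283 − 5P_{Folio} + 4P_{Quill}).
∂π/∂P_{Folio} = 333 − 10P_{Folio} + 4P_{Quill} = 0 ⇒ P_{Folio} = 33.3 + 0.4P_{Quill}.
At P_{Quill} = 36: P_{Folio} = 33.3 + 0.4·36 = 47.7.

47.7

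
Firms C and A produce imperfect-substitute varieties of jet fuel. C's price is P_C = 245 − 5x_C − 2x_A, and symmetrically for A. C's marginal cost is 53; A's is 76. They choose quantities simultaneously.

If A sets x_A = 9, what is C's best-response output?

17.4

Firm C's profit: π = x_C(245 − 5x_C − 2x_A) − 53x_C.
∂π/∂x_C = 192 − 10x_C − 2x_A = 0 ⇒ x_C = 19.2 − 0.2x_A.
At x_A = 9: x_C = 19.2 − 0.2·9 = 17.4.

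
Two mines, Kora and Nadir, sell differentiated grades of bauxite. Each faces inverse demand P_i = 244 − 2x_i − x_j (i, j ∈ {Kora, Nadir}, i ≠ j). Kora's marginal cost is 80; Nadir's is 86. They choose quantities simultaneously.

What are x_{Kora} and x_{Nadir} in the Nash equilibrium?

33.2, 31.2

Mine Kora's profit: π = x_{Kora}(244 − 2x_{Kora} − x_{Nadir}) − 80x_{Kora}.
∂π/∂x_{Kora} = 164 − 4x_{Kora} − x_{Nadir} = 0 ⇒ x_{Kora} = 41 − 0.25x_{Nadir}.
Similarly x_{Nadir} = 39.5 − 0.25x_{Kora}.
Plugging x_{Nadir} into Kora's best response: x_{Kora} = 41 − 0.25(39.5 − 0.25x_{Kora}) ⇒ 0.9375x_{Kora} = 31.125, so x_{Kora} = 33.2.
Then x_{Nadir} = 39.5 − 0.25·33.2 = 31.2.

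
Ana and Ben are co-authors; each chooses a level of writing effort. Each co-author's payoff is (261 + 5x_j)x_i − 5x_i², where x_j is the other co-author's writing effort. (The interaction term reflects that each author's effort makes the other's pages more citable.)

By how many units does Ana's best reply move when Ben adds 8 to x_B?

Ana's payoff is (261 + 5x_B)x_A − 5x_A².
∂π/∂x_A = 261 + 5x_B − 10x_A = 0, so x_A = 26.1 + 0.5x_B.
The reaction-function slope is 0.5, so an 8-unit rise in x_B moves x_A by 0.5 × 8 = 4. Ana's best response rises — the actions are strategic complements.

4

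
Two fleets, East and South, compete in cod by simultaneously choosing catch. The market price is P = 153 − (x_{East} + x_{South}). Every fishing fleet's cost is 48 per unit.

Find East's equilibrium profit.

Fishing fleet East's profit: π = x_{East}(153 − (x_{East} + x_{South})) − 48x_{East}.
∂π/∂x_{East} = 105 − 2x_{East} − x_{South} = 0, so x_{East} = 52.5 − 0.5x_{South}.
The game is symmetric, so in equilibrium x_{South} = x_{East}: the reaction function gives 1.5x_{East} = 52.5, hence x_{East} = 35.
Price P = 153 − 70 = 83.
East's profit: (83 − 48)·35 = 1225.

1225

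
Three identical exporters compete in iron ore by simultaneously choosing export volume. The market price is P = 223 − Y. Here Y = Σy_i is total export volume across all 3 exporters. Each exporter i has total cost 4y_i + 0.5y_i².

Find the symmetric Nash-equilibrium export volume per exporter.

A representative exporter's profit is π_i = y_i(223 − Y) − 4y_i − 0.5y_i², with Y = y_i + Σ_{j≠i} y_j.
First-order condition: 219 − 3y_i − Σ_{j≠i} y_j = 0.
In a symmetric equilibrium every exporter chooses the same y, so Σ_{j≠i} y_j = 2y. The condition becomes 219 − 5y = 0, giving y = 219/5 = 43.8.

43.8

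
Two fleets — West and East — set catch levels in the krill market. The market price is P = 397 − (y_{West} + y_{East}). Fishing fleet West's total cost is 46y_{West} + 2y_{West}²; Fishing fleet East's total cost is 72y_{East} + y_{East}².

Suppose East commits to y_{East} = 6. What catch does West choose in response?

57.5

Fishing fleet West's profit: π = y_{West}(397 − (y_{West} + y_{East})) − 46y_{West} − 2y_{West}².
∂π/∂y_{West} = 351 − 6y_{West} − y_{East} = 0, so y_{West} = 58.5 − (1/6)y_{East}.
At y_{East} = 6: y_{West} = 58.5 − (1/6)·6 = 57.5.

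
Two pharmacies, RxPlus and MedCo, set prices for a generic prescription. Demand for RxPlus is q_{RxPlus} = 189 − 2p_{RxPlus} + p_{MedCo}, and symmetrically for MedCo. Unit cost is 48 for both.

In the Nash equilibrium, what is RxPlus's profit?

4418

RxPlus's profit: π = (p_{RxPlus} − 48)(189 − 2p_{RxPlus} + p_{MedCo}).
∂π/∂p_{RxPlus} = 285 − 4p_{RxPlus} + p_{MedCo} = 0 ⇒ p_{RxPlus} = 71.25 + 0.25p_{MedCo}.
Setting p_{RxPlus} = p_{MedCo} in the reaction function: p_{RxPlus} = 71.25 + 0.25p_{RxPlus}, so p_{RxPlus} = 71.25 / 0.75 = 95.
q_{RxPlus} = 189 − 2·95 + 95 = 94.
Profit = (95 − 48)·94 = 4418.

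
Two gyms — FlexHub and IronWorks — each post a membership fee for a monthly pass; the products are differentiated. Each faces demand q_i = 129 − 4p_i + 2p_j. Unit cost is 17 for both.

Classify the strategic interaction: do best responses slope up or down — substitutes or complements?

FlexHub's profit: π = (p_{FlexHub} − 17)(129 − 4p_{FlexHub} + 2p_{IronWorks}).
∂π/∂p_{FlexHub} = 197 − 8p_{FlexHub} + 2p_{IronWorks} = 0 ⇒ p_{FlexHub} = 24.625 + 0.25p_{IronWorks}.
The best-response slope dp_{FlexHub}/dp_{IronWorks} = 0.25 > 0: the reaction function is upward-sloping, so the choices are strategic complements.

strategic complements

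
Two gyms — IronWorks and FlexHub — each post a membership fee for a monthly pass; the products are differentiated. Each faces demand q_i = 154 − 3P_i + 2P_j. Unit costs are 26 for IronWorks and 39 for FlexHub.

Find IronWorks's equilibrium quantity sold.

103.3125

IronWorks's profit: π = (P_{IronWorks} − 26)(154 − 3P_{IronWorks} + 2P_{FlexHub}).
∂π/∂P_{IronWorks} = 232 − 6P_{IronWorks} + 2P_{FlexHub} = 0 ⇒ P_{IronWorks} = 116/3 + (1/3)P_{FlexHub}.
Similarly P_{FlexHub} = 271/6 + (1/3)P_{IronWorks}.
Plugging P_{FlexHub} into IronWorks's best response: P_{IronWorks} = 116/3 + (1/3)(271/6 + (1/3)P_{IronWorks}) ⇒ (8/9)P_{IronWorks} = 967/18, so P_{IronWorks} = 60.4375.
Then P_{FlexHub} = 271/6 + (1/3)·60.4375 = 65.3125.
q_{IronWorks} = 154 − 3·60.4375 + 2·65.3125 = 103.3125.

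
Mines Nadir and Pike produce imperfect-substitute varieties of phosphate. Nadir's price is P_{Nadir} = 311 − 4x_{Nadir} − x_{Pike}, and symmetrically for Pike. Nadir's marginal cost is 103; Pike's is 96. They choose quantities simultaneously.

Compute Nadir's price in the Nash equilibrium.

195

Mine Nadir's profit: π = x_{Nadir}(311 − 4x_{Nadir} − x_{Pike}) − 103x_{Nadir}.
∂π/∂x_{Nadir} = 208 − 8x_{Nadir} − x_{Pike} = 0 ⇒ x_{Nadir} = 26 − 0.125x_{Pike}.
Similarly x_{Pike} = 26.875 − 0.125x_{Nadir}.
Solving the two reaction functions simultaneously: (1 − (−0.125)(−0.125))x_{Nadir} = 26 − 0.125·26.875, so (63/64)x_{Nadir} = 1449/64 and x_{Nadir} = 23.
Then x_{Pike} = 26.875 − 0.125·23 = 24.
P_{Nadir} = 311 − 4·23 − 24 = 195.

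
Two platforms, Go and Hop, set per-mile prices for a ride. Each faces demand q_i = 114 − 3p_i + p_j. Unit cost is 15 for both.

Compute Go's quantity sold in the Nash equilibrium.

Go's profit: π = (p_{Go} − 15)(114 − 3p_{Go} + p_{Hop}).
∂π/∂p_{Go} = 159 − 6p_{Go} + p_{Hop} = 0 ⇒ p_{Go} = 26.5 + (1/6)p_{Hop}.
The game is symmetric, so in equilibrium p_{Hop} = p_{Go}: the reaction function gives (5/6)p_{Go} = 26.5, hence p_{Go} = 31.8.
q_{Go} = 114 − 3·31.8 + 31.8 = 50.4.

50.4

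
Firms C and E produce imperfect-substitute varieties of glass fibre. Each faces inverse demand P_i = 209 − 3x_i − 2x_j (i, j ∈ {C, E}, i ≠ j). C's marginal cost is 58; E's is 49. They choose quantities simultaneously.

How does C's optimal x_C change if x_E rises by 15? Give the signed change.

-5

Firm C's profit: π = x_C(209 − 3x_C − 2x_E) − 58x_C.
∂π/∂x_C = 151 − 6x_C − 2x_E = 0 ⇒ x_C = 151/6 − (1/3)x_E.
The reaction-function slope is −1/3, so a 15-unit rise in x_E moves x_C by −1/3 × 15 = −5. C's best response falls — the actions are strategic substitutes.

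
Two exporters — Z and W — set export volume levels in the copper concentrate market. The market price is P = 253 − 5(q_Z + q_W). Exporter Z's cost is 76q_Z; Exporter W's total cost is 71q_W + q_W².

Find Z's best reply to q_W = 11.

12.2

Exporter Z's profit: π = q_Z(253 − 5(q_Z + q_W)) − 76q_Z.
∂π/∂q_Z = 177 − 10q_Z − 5q_W = 0, so q_Z = 17.7 − 0.5q_W.
At q_W = 11: q_Z = 17.7 − 0.5·11 = 12.2.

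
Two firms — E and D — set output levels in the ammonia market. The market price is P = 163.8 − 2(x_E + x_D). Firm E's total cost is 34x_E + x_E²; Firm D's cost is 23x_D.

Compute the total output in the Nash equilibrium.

Firm E's profit: π = x_E(163.8 − 2(x_E + x_D)) − 34x_E − x_E².
∂π/∂x_E = 129.8 − 6x_E − 2x_D = 0, so x_E = 649/30 − (1/3)x_D.
For D: ∂π/∂x_D = 140.8 − 4x_D − 2x_E = 0 ⇒ x_D = 35.2 − 0.5x_E.
Substituting the second reaction function into the first: x_E = 649/30 − (1/3)(35.2 − 0.5x_E), which gives (5/6)x_E = 9.9 ⇒ x_E = 11.88.
Then x_D = 35.2 − 0.5·11.88 = 29.26.
Total output: 11.88 + 29.26 = 41.14.

41.14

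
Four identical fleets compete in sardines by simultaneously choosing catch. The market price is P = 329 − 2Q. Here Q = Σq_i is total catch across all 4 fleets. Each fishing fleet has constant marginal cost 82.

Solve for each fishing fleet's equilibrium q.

24.7

A representative fishing fleet's profit is π_i = q_i(329 − 2Q) − 82q_i, with Q = q_i + Σ_{j≠i} q_j.
First-order condition: 247 − 4q_i − 2Σ_{j≠i} q_j = 0.
In a symmetric equilibrium every fishing fleet chooses the same q, so Σ_{j≠i} q_j = 3q. The condition becomes 247 − 10q = 0, giving q = 247/10 = 24.7.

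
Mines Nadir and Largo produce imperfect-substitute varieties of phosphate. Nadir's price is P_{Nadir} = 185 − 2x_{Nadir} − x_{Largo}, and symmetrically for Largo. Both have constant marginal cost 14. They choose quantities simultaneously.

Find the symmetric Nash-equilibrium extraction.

34.2

Mine Nadir's profit: π = x_{Nadir}(185 − 2x_{Nadir} − x_{Largo}) − 14x_{Nadir}.
∂π/∂x_{Nadir} = 171 − 4x_{Nadir} − x_{Largo} = 0 ⇒ x_{Nadir} = 42.75 − 0.25x_{Largo}.
By symmetry x_{Largo} = x_{Nadir}; substituting into the reaction function, 1.25x_{Nadir} = 42.75 and x_{Nadir} = 34.2.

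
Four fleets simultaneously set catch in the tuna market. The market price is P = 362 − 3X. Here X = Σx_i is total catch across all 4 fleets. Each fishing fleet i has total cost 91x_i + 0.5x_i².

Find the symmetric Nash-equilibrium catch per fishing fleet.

A representative fishing fleet's profit is π_i = x_i(362 − 3X) − 91x_i − 0.5x_i², with X = x_i + Σ_{j≠i} x_j.
First-order condition: 271 − 7x_i − 3Σ_{j≠i} x_j = 0.
With identical fishing fleets, set every x_j = x: then 271 − 7x − 9x = 0, i.e. x = 271/16 = 16.9375.

16.9375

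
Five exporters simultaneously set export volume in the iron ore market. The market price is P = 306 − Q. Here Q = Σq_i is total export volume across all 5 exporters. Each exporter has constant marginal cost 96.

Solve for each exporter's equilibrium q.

A representative exporter's profit is π_i = q_i(306 − Q) − 96q_i, with Q = q_i + Σ_{j≠i} q_j.
First-order condition: 210 − 2q_i − Σ_{j≠i} q_j = 0.
Imposing symmetry (q_j = q for all j) turns Σ_{j≠i} q_j into 4q, so 210 = 6q and q = 35.

35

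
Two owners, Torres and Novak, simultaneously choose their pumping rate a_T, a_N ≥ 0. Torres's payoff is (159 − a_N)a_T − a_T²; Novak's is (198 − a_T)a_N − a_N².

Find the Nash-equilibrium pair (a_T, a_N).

40, 79

Expanding Torres's payoff: 159a_T − a_Na_T − a_T².
∂π/∂a_T = 159 − a_N − 2a_T = 0, so a_T = 79.5 − 0.5a_N.
Likewise for Novak: a_N = 99 − 0.5a_T.
Plugging a_N into Torres's best response: a_T = 79.5 − 0.5(99 − 0.5a_T) ⇒ 0.75a_T = 30, so a_T = 40.
Then a_N = 99 − 0.5·40 = 79.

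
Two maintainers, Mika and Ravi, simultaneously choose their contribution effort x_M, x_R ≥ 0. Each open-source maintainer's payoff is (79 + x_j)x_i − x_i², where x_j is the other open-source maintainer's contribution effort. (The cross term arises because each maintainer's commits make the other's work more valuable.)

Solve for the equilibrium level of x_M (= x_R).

79

Mika's payoff is (79 + x_R)x_M − x_M².
∂π/∂x_M = 79 + x_R − 2x_M = 0, so x_M = 39.5 + 0.5x_R.
Setting x_M = x_R in the reaction function: x_M = 39.5 + 0.5x_M, so x_M = 39.5 / 0.5 = 79.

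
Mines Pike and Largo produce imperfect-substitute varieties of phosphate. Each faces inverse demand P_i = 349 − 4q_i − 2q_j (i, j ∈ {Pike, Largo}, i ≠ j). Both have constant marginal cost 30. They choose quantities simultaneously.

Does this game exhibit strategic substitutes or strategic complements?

Mine Pike's profit: π = q_{Pike}(349 − 4q_{Pike} − 2q_{Largo}) − 30q_{Pike}.
∂π/∂q_{Pike} = 319 − 8q_{Pike} − 2q_{Largo} = 0 ⇒ q_{Pike} = 39.875 − 0.25q_{Largo}.
The best-response slope dq_{Pike}/dq_{Largo} = −0.25 < 0: the reaction function is downward-sloping, so the choices are strategic substitutes.

strategic substitutes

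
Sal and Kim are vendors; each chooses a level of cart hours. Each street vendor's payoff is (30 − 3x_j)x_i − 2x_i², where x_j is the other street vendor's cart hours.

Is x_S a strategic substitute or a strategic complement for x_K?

Sal's payoff is (30 − 3x_K)x_S − 2x_S².
∂π/∂x_S = 30 − 3x_K − 4x_S = 0, so x_S = 7.5 − 0.75x_K.
The best-response slope dx_S/dx_K = −0.75 < 0: the reaction function is downward-sloping, so the choices are strategic substitutes.

strategic substitutes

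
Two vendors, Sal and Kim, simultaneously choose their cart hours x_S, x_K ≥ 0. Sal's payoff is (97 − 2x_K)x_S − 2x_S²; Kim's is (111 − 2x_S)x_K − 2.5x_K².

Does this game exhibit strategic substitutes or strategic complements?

Expanding Sal's payoff: 97x_S − 2x_Kx_S − 2x_S².
∂π/∂x_S = 97 − 2x_K − 4x_S = 0, so x_S = 24.25 − 0.5x_K.
The best-response slope dx_S/dx_K = −0.5 < 0: the reaction function is downward-sloping, so the choices are strategic substitutes.

strategic substitutes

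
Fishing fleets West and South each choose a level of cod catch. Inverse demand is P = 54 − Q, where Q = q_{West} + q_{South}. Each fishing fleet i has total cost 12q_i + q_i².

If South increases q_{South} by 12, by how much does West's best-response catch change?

-3

Fishing fleet West's profit: π = q_{West}(54 − (q_{West} + q_{South})) − 12q_{West} − q_{West}².
∂π/∂q_{West} = 42 − 4q_{West} − q_{South} = 0, so q_{West} = 10.5 − 0.25q_{South}.
The reaction-function slope is −0.25, so a 12-unit rise in q_{South} moves q_{West} by −0.25 × 12 = −3. West's best response falls — the actions are strategic substitutes.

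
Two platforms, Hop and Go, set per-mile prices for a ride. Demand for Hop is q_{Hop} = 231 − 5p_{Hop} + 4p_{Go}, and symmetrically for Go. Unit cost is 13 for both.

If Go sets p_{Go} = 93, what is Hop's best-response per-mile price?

Hop's profit: π = (p_{Hop} − 13)(231 − 5p_{Hop} + 4p_{Go}).
∂π/∂p_{Hop} = 296 − 10p_{Hop} + 4p_{Go} = 0 ⇒ p_{Hop} = 29.6 + 0.4p_{Go}.
At p_{Go} = 93: p_{Hop} = 29.6 + 0.4·93 = 66.8.

66.8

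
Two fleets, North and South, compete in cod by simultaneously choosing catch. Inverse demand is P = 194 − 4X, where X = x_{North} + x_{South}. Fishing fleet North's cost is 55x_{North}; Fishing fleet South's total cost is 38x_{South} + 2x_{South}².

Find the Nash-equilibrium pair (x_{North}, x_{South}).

13.05, 8.65

Fishing fleet North's profit: π = x_{North}(194 − 4(x_{North} + x_{South})) − 55x_{North}.
∂π/∂x_{North} = 139 − 8x_{North} − 4x_{South} = 0, so x_{North} = 17.375 − 0.5x_{South}.
For South: ∂π/∂x_{South} = 156 − 12x_{South} − 4x_{North} = 0 ⇒ x_{South} = 13 − (1/3)x_{North}.
Substituting the second reaction function into the first: x_{North} = 17.375 − 0.5(13 − (1/3)x_{North}), which gives (5/6)x_{North} = 10.875 ⇒ x_{North} = 13.05.
Then x_{South} = 13 − (1/3)·13.05 = 8.65.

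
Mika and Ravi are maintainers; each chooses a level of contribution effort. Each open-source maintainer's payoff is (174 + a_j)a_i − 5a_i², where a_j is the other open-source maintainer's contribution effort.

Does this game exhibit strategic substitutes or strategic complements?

strategic complements

Mika's payoff is (174 + a_R)a_M − 5a_M².
∂π/∂a_M = 174 + a_R − 10a_M = 0, so a_M = 17.4 + 0.1a_R.
The best-response slope da_M/da_R = 0.1 > 0: the reaction function is upward-sloping, so the choices are strategic complements.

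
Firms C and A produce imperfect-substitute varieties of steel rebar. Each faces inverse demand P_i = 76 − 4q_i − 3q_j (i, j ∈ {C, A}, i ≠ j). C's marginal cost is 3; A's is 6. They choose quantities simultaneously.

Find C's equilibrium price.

30.2

Firm C's profit: π = q_C(76 − 4q_C − 3q_A) − 3q_C.
∂π/∂q_C = 73 − 8q_C − 3q_A = 0 ⇒ q_C = 9.125 − 0.375q_A.
Similarly q_A = 8.75 − 0.375q_C.
Solving the two reaction functions simultaneously: (1 − (−0.375)(−0.375))q_C = 9.125 − 0.375·8.75, so (55/64)q_C = 187/32 and q_C = 6.8.
Then q_A = 8.75 − 0.375·6.8 = 6.2.
P_C = 76 − 4·6.8 − 3·6.2 = 30.2.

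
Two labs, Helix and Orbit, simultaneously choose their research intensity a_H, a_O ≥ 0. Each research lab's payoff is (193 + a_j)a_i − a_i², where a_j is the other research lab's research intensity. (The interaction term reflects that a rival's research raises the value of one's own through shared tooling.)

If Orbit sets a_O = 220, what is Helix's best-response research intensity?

206.5

Helix's payoff is (193 + a_O)a_H − a_H².
∂π/∂a_H = 193 + a_O − 2a_H = 0, so a_H = 96.5 + 0.5a_O.
At a_O = 220: a_H = 96.5 + 0.5·220 = 206.5.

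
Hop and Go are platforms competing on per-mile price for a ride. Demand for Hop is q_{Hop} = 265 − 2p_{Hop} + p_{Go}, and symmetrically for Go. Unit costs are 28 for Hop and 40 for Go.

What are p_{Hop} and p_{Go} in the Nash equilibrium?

Hop's profit: π = (p_{Hop} − 28)(265 − 2p_{Hop} + p_{Go}).
∂π/∂p_{Hop} = 321 − 4p_{Hop} + p_{Go} = 0 ⇒ p_{Hop} = 80.25 + 0.25p_{Go}.
Similarly p_{Go} = 86.25 + 0.25p_{Hop}.
Plugging p_{Go} into Hop's best response: p_{Hop} = 80.25 + 0.25(86.25 + 0.25p_{Hop}) ⇒ 0.9375p_{Hop} = 101.8125, so p_{Hop} = 108.6.
Then p_{Go} = 86.25 + 0.25·108.6 = 113.4.

108.6, 113.4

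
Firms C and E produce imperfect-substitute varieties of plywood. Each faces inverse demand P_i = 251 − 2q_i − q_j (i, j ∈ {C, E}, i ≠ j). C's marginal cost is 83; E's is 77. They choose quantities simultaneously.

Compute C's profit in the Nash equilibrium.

2204.48

Firm C's profit: π = q_C(251 − 2q_C − q_E) − 83q_C.
∂π/∂q_C = 168 − 4q_C − q_E = 0 ⇒ q_C = 42 − 0.25q_E.
Similarly q_E = 43.5 − 0.25q_C.
Solving the two reaction functions simultaneously: (1 − (−0.25)(−0.25))q_C = 42 − 0.25·43.5, so 0.9375q_C = 31.125 and q_C = 33.2.
Then q_E = 43.5 − 0.25·33.2 = 35.2.
P_C = 251 − 2·33.2 − 35.2 = 149.4.
Profit = (149.4 − 83)·33.2 = 2204.48.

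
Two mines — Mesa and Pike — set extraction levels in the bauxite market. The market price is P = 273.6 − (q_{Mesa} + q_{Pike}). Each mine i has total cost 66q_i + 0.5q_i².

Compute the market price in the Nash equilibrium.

169.8

Mine Mesa's profit: π = q_{Mesa}(273.6 − (q_{Mesa} + q_{Pike})) − 66q_{Mesa} − 0.5q_{Mesa}².
∂π/∂q_{Mesa} = 207.6 − 3q_{Mesa} − q_{Pike} = 0, so q_{Mesa} = 69.2 − (1/3)q_{Pike}.
The game is symmetric, so in equilibrium q_{Pike} = q_{Mesa}: the reaction function gives (4/3)q_{Mesa} = 69.2, hence q_{Mesa} = 51.9.
Equilibrium price: P = 273.6 − 103.8 = 169.8.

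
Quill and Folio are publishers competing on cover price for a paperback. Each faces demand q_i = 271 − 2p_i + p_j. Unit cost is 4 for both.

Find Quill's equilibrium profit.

Quill's profit: π = (p_{Quill} − 4)(271 − 2p_{Quill} + p_{Folio}).
∂π/∂p_{Quill} = 279 − 4p_{Quill} + p_{Folio} = 0 ⇒ p_{Quill} = 69.75 + 0.25p_{Folio}.
Setting p_{Quill} = p_{Folio} in the reaction function: p_{Quill} = 69.75 + 0.25p_{Quill}, so p_{Quill} = 69.75 / 0.75 = 93.
q_{Quill} = 271 − 2·93 + 93 = 178.
Profit = (93 − 4)·178 = 15842.

15842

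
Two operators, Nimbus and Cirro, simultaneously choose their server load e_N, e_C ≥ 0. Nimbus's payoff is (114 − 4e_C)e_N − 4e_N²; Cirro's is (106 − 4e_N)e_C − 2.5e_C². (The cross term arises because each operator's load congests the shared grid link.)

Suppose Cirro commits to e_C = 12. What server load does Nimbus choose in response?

Expanding Nimbus's payoff: 114e_N − 4e_Ce_N − 4e_N².
∂π/∂e_N = 114 − 4e_C − 8e_N = 0, so e_N = 14.25 − 0.5e_C.
At e_C = 12: e_N = 14.25 − 0.5·12 = 8.25.

8.25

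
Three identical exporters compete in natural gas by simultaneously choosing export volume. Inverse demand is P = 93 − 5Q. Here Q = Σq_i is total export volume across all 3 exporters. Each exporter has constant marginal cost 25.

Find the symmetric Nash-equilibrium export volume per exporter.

A representative exporter's profit is π_i = q_i(93 − 5Q) − 25q_i, with Q = q_i + Σ_{j≠i} q_j.
First-order condition: 68 − 10q_i − 5Σ_{j≠i} q_j = 0.
With identical exporters, set every q_j = q: then 68 − 10q − 10q = 0, i.e. q = 68/20 = 3.4.

3.4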